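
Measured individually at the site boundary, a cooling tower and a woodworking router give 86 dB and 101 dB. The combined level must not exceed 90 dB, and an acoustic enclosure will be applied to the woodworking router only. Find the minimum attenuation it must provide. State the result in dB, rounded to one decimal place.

13.2 dB

Everything except the woodworking router sums to 10^(86/10) = 3.981e+08 in linear terms, 86.00 dB.
The limit corresponds to 10^(90/10) = 1.000e+09; subtracting the fixed part leaves 6.019e+08 for the woodworking router, i.e. 87.80 dB.
Required insertion loss = 101 − 87.80 = 13.20 dB.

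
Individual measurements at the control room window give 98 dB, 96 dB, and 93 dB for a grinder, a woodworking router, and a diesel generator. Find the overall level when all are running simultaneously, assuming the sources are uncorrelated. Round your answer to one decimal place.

100.9 dB

For uncorrelated sources the intensities add, so convert each level to linear form, sum, and take 10·log₁₀ of the total.
Σ 10^(L/10) = 10^(98/10) + 10^(96/10) + 10^(93/10) = 1.229e+10.
L_total = 10·log₁₀(1.229e+10) = 100.89 dB.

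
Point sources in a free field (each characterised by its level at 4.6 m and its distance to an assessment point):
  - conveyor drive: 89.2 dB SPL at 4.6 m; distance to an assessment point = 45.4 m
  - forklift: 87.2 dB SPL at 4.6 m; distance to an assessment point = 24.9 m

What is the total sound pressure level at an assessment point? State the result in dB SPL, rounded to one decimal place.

Apply inverse-square spreading to bring every level to the receiver, then sum 10^(L/10).
conveyor drive: 89.2 − 20·log₁₀(45.4/4.6) = 89.2 − 19.89 = 69.31 dB SPL.
forklift: 87.2 − 20·log₁₀(24.9/4.6) = 87.2 − 14.67 = 72.53 dB SPL.
Σ 10^(L/10) = 2.645e+07 → L_total = 10·log₁₀(2.645e+07) = 74.22 dB SPL.

74.2 dB SPL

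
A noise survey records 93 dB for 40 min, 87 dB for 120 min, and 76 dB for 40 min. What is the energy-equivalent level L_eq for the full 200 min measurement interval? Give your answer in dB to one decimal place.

L_eq = 10·log₁₀[(1/T)·Σ tᵢ·10^(Lᵢ/10)] with T = 200 min.
Σ tᵢ·10^(Lᵢ/10) = 40·10^(93/10) + 120·10^(87/10) + 40·10^(76/10) = 1.415e+11.
L_eq = 10·log₁₀(1.415e+11/200) = 88.50 dB.

88.5 dB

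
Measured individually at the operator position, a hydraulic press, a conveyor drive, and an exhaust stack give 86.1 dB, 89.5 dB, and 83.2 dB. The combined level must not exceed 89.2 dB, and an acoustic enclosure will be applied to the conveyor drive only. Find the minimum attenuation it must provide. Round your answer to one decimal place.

The untreated sources together contribute 10^(86.1/10) + 10^(83.2/10) = 6.163e+08, i.e. 87.90 dB.
To meet 89.2 dB overall, the treated conveyor drive may contribute at most 10^(89.2/10) − 6.163e+08 = 2.155e+08, i.e. 83.33 dB.
So the conveyor drive must be reduced from 89.5 to 83.33 dB: IL = 6.17 dB.

6.2 dB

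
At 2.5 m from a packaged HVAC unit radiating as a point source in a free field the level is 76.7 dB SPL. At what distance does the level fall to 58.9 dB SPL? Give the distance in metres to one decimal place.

For a point source L₁ − L₂ = 20·log₁₀(r₂/r₁), so r₂ = r₁·10^((L₁−L₂)/20).
r₂ = 2.5·10^((76.7−58.9)/20) = 2.5·10^(17.8/20) = 19.41 m.

19.4 m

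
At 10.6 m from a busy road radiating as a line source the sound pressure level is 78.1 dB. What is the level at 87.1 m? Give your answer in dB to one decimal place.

69.0 dB

For a line source, L₂ = L₁ − 10·log₁₀(r₂/r₁).
L₂ = 78.1 − 10·log₁₀(87.1/10.6) = 78.1 − 9.147 = 68.95 dB.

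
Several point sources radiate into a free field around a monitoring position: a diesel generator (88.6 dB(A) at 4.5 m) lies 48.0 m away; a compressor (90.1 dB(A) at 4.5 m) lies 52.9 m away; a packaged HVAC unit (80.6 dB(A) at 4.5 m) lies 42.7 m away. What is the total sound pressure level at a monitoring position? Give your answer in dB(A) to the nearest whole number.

First find each source's level at the receiver (point-source: −20·log₁₀(r/r_ref)), then combine on an intensity basis.
diesel generator: 88.6 − 20·log₁₀(48.0/4.5) = 88.6 − 20.56 = 68.04 dB(A).
compressor: 90.1 − 20·log₁₀(52.9/4.5) = 90.1 − 21.40 = 68.70 dB(A).
packaged HVAC unit: 80.6 − 20·log₁₀(42.7/4.5) = 80.6 − 19.54 = 61.06 dB(A).
Σ 10^(L/10) = 1.505e+07 → L_total = 10·log₁₀(1.505e+07) = 71.77 dB(A).

72 dB(A)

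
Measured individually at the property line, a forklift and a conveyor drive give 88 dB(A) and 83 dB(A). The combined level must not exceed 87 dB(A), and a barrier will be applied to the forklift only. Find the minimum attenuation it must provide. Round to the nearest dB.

3 dB

Everything except the forklift sums to 10^(83/10) = 1.995e+08 in linear terms, 83.00 dB(A).
To meet 87 dB(A) overall, the treated forklift may contribute at most 10^(87/10) − 1.995e+08 = 3.017e+08, i.e. 84.80 dB(A).
Required insertion loss = 88 − 84.80 = 3.20 dB.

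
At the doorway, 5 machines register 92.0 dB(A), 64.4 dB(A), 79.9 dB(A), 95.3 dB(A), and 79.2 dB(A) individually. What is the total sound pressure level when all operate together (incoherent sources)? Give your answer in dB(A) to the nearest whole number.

97 dB(A)

Incoherent sources combine by intensity addition: L_total = 10·log₁₀(Σ 10^(L_i/10)).
Σ 10^(L/10) = 10^(92.0/10) + 10^(64.4/10) + 10^(79.9/10) + 10^(95.3/10) + 10^(79.2/10) = 5.157e+09.
L_total = 10·log₁₀(5.157e+09) = 97.12 dB(A).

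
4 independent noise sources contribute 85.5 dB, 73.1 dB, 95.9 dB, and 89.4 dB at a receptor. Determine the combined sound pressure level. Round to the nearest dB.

97 dB

For uncorrelated sources the intensities add, so convert each level to linear form, sum, and take 10·log₁₀ of the total.
Σ 10^(L/10) = 10^(85.5/10) + 10^(73.1/10) + 10^(95.9/10) + 10^(89.4/10) = 5.137e+09.
L_total = 10·log₁₀(5.137e+09) = 97.11 dB.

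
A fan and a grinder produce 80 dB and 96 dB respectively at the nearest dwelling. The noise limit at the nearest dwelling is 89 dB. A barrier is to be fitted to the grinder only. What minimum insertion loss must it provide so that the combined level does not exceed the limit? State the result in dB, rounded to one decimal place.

The untreated sources together contribute 10^(80/10) = 1.000e+08, i.e. 80.00 dB.
To meet 89 dB overall, the treated grinder may contribute at most 10^(89/10) − 1.000e+08 = 6.943e+08, i.e. 88.42 dB.
Required insertion loss = 96 − 88.42 = 7.58 dB.

7.6 dB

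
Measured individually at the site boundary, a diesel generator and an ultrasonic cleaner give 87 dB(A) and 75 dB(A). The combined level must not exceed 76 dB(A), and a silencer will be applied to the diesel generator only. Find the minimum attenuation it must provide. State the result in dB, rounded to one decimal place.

The untreated sources together contribute 10^(75/10) = 3.162e+07, i.e. 75.00 dB(A).
The limit corresponds to 10^(76/10) = 3.981e+07; subtracting the fixed part leaves 8.188e+06 for the diesel generator, i.e. 69.13 dB(A).
Required insertion loss = 87 − 69.13 = 17.87 dB.

17.9 dB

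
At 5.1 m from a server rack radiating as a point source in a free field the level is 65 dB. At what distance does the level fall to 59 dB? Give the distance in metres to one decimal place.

10.2 m

The 6.0 dB drop corresponds to a distance ratio of 10^(6.0/20) for a point source.
r₂ = 5.1·10^((65−59)/20) = 5.1·10^(6.0/20) = 10.18 m.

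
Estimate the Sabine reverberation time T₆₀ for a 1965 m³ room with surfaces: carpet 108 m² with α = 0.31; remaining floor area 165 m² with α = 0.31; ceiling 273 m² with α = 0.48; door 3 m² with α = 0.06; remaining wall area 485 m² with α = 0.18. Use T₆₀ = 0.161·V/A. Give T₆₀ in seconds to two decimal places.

Summing Sᵢαᵢ: 108·0.31 + 165·0.31 + 273·0.48 + 3·0.06 + 485·0.18 = 303.15 m².
T₆₀ = 0.161 × 1965 / 303.15 = 1.044 s.

1.04 s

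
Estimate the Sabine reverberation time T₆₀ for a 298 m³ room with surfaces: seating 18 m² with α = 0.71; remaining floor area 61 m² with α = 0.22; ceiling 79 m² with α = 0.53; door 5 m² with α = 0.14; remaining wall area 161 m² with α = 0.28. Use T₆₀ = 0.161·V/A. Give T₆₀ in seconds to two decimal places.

Total absorption A = 18·0.71 + 61·0.22 + 79·0.53 + 5·0.14 + 161·0.28 = 113.85 m² sabins.
T₆₀ = 0.161·V/A = 0.161·298/113.85 = 0.421 s.

0.42 s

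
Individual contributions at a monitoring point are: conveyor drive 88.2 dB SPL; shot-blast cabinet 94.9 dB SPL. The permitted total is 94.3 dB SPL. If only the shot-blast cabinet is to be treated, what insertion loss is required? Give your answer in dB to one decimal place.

1.8 dB

The untreated sources together contribute 10^(88.2/10) = 6.607e+08, i.e. 88.20 dB SPL.
The limit corresponds to 10^(94.3/10) = 2.692e+09; subtracting the fixed part leaves 2.031e+09 for the shot-blast cabinet, i.e. 93.08 dB SPL.
Required insertion loss = 94.9 − 93.08 = 1.82 dB.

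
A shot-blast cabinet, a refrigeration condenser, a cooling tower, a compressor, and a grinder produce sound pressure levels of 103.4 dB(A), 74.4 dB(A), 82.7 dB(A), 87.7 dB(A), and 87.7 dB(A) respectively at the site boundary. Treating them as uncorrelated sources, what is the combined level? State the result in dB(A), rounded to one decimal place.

103.7 dB(A)

Incoherent sources combine by intensity addition: L_total = 10·log₁₀(Σ 10^(L_i/10)).
Σ 10^(L/10) = 10^(103.4/10) + 10^(74.4/10) + 10^(82.7/10) + 10^(87.7/10) + 10^(87.7/10) = 2.327e+10.
L_total = 10·log₁₀(2.327e+10) = 103.67 dB(A).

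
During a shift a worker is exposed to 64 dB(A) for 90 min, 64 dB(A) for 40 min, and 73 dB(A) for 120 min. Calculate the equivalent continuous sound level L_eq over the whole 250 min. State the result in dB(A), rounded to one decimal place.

70.4 dB(A)

Weight each interval's intensity by its duration and average over T = 250 min:
Σ tᵢ·10^(Lᵢ/10) = 90·10^(64/10) + 40·10^(64/10) + 120·10^(73/10) = 2.721e+09.
L_eq = 10·log₁₀(2.721e+09/250) = 70.37 dB(A).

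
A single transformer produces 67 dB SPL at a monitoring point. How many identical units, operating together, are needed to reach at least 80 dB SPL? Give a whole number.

N identical sources give L₁ + 10·log₁₀ N, so require 10·log₁₀ N ≥ 80 − 67 = 13.0 dB.
N ≥ 10^(13.0/10) = 19.953, so N = 20.

20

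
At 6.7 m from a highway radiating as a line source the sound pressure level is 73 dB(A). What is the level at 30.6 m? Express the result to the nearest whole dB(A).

For a line source, L₂ = L₁ − 10·log₁₀(r₂/r₁).
L₂ = 73 − 10·log₁₀(30.6/6.7) = 73 − 6.596 = 66.40 dB(A).

66 dB(A)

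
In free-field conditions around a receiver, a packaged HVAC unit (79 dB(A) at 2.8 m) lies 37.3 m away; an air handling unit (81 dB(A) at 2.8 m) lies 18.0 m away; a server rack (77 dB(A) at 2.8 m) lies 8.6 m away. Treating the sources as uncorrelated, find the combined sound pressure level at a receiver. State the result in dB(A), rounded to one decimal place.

69.4 dB(A)

First find each source's level at the receiver (point-source: −20·log₁₀(r/r_ref)), then combine on an intensity basis.
packaged HVAC unit: 79 − 20·log₁₀(37.3/2.8) = 79 − 22.49 = 56.51 dB(A).
air handling unit: 81 − 20·log₁₀(18.0/2.8) = 81 − 16.16 = 64.84 dB(A).
server rack: 77 − 20·log₁₀(8.6/2.8) = 77 − 9.75 = 67.25 dB(A).
Σ 10^(L/10) = 8.807e+06 → L_total = 10·log₁₀(8.807e+06) = 69.45 dB(A).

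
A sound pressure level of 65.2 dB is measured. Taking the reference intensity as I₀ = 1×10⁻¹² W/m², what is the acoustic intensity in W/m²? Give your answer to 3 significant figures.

I/I₀ = 10^(65.2/10) = 3.311e+06, so I = 3.311e+06 × 10⁻¹² W/m².

3.31e-06 W/m²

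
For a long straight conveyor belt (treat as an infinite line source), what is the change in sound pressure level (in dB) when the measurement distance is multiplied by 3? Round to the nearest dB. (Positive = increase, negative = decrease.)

With cylindrical spreading the level changes by −10·log₁₀(r₂/r₁).
ΔL = −10·log₁₀(3) = -4.77 dB.

-5 dB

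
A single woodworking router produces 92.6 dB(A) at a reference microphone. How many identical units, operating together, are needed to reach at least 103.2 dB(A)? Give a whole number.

N identical sources give L₁ + 10·log₁₀ N, so require 10·log₁₀ N ≥ 103.2 − 92.6 = 10.6 dB.
N ≥ 10^(10.6/10) = 11.482, so N = 12.

12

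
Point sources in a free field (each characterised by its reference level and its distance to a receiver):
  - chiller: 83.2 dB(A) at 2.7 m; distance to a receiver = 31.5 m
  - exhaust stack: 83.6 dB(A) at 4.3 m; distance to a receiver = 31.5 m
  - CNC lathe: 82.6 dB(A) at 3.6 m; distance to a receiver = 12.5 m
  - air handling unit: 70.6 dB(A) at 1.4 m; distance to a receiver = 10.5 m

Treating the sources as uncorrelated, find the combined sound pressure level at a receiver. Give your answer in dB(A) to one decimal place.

Propagate each source to the receiver with L = L_ref − 20·log₁₀(r/r_ref), then add intensities.
chiller: 83.2 − 20·log₁₀(31.5/2.7) = 83.2 − 21.34 = 61.86 dB(A).
exhaust stack: 83.6 − 20·log₁₀(31.5/4.3) = 83.6 − 17.30 = 66.30 dB(A).
CNC lathe: 82.6 − 20·log₁₀(12.5/3.6) = 82.6 − 10.81 = 71.79 dB(A).
air handling unit: 70.6 − 20·log₁₀(10.5/1.4) = 70.6 − 17.50 = 53.10 dB(A).
Σ 10^(L/10) = 2.110e+07 → L_total = 10·log₁₀(2.110e+07) = 73.24 dB(A).

73.2 dB(A)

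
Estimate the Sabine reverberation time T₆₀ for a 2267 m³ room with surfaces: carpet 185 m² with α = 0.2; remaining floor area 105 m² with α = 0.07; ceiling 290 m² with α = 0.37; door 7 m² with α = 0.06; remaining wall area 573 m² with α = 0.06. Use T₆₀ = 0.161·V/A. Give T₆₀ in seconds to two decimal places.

Summing Sᵢαᵢ: 185·0.2 + 105·0.07 + 290·0.37 + 7·0.06 + 573·0.06 = 186.45 m².
T₆₀ = 0.161 × 2267 / 186.45 = 1.958 s.

1.96 s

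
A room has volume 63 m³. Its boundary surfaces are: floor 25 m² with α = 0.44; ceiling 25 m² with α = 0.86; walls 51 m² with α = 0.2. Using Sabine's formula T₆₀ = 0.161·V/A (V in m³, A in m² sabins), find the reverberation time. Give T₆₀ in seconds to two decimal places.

Total absorption A = 25·0.44 + 25·0.86 + 51·0.2 = 42.70 m² sabins.
T₆₀ = 0.161·V/A = 0.161·63/42.70 = 0.238 s.

0.24 s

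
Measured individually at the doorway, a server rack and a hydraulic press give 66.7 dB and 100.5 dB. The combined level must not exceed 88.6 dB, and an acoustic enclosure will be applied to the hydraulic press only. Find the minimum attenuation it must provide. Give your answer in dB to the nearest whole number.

Fixed contribution from the other source: Σ 10^(L/10) = 10^(66.7/10) = 4.677e+06 (66.70 dB).
To meet 88.6 dB overall, the treated hydraulic press may contribute at most 10^(88.6/10) − 4.677e+06 = 7.198e+08, i.e. 88.57 dB.
So the hydraulic press must be reduced from 100.5 to 88.57 dB: IL = 11.93 dB.

12 dB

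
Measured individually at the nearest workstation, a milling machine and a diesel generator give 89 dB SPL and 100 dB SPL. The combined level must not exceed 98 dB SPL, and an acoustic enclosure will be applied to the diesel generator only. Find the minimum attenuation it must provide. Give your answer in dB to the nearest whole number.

Everything except the diesel generator sums to 10^(89/10) = 7.943e+08 in linear terms, 89.00 dB SPL.
The limit corresponds to 10^(98/10) = 6.310e+09; subtracting the fixed part leaves 5.515e+09 for the diesel generator, i.e. 97.42 dB SPL.
So the diesel generator must be reduced from 100 to 97.42 dB SPL: IL = 2.58 dB.

3 dB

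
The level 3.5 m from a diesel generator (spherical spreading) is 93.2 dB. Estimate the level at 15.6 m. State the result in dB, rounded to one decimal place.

For a point source, L₂ = L₁ − 20·log₁₀(r₂/r₁).
L₂ = 93.2 − 20·log₁₀(15.6/3.5) = 93.2 − 12.981 = 80.22 dB.

80.2 dB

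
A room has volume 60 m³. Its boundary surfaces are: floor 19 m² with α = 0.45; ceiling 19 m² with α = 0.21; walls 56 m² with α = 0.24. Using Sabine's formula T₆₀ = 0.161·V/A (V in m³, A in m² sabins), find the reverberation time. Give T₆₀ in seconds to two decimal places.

0.37 s

Total absorption A = 19·0.45 + 19·0.21 + 56·0.24 = 25.98 m² sabins.
T₆₀ = 0.161 × 60 / 25.98 = 0.372 s.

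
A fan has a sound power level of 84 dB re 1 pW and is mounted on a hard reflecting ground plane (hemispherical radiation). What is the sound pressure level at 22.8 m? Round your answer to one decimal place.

The power spreads over a hemisphere of area 2π·r², so L_p = L_w − 10·log₁₀(2π·r²).
2π·r² = 3266 m², 10·log₁₀ of that is 35.140 dB.
L_p = 84 − 35.140 = 48.86 dB.

48.9 dB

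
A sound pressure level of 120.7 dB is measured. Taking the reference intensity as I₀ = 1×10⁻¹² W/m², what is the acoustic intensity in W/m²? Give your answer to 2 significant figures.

I = I₀·10^(L/10) = 10⁻¹² × 10^(120.7/10) = 10^(0.070).

1.2 W/m²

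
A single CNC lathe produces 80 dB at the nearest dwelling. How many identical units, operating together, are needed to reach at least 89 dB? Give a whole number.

The shortfall is 89 − 80 = 9.0 dB, and N units add 10·log₁₀ N, so need 10·log₁₀ N ≥ 9.0.
N ≥ 10^(9.0/10) = 7.943, so N = 8.

8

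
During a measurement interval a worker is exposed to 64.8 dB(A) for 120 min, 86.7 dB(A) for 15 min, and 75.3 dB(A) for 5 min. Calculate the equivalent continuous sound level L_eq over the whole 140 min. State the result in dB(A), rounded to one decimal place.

L_eq = 10·log₁₀[(1/T)·Σ tᵢ·10^(Lᵢ/10)] with T = 140 min.
Σ tᵢ·10^(Lᵢ/10) = 120·10^(64.8/10) + 15·10^(86.7/10) + 5·10^(75.3/10) = 7.548e+09.
L_eq = 10·log₁₀(7.548e+09/140) = 77.32 dB(A).

77.3 dB(A)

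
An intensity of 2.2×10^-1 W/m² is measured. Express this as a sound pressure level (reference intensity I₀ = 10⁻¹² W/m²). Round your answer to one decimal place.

Dividing by I₀ shifts the exponent by 12: I/I₀ = 2.2×10^11.
L = 10·(0.3424 + 11) = 113.42 dB.

113.4 dB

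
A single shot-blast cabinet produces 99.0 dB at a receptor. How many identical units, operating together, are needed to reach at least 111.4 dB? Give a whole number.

Need L₁ + 10·log₁₀ N ≥ 111.4, i.e. log₁₀ N ≥ 1.24.
N ≥ 10^(12.4/10) = 17.378, so N = 18.

18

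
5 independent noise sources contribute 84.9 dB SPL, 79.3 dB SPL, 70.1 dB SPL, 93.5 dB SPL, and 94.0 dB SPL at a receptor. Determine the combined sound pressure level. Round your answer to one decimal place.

97.1 dB SPL

For uncorrelated sources the intensities add, so convert each level to linear form, sum, and take 10·log₁₀ of the total.
Σ 10^(L/10) = 10^(84.9/10) + 10^(79.3/10) + 10^(70.1/10) + 10^(93.5/10) + 10^(94.0/10) = 5.155e+09.
L_total = 10·log₁₀(5.155e+09) = 97.12 dB SPL.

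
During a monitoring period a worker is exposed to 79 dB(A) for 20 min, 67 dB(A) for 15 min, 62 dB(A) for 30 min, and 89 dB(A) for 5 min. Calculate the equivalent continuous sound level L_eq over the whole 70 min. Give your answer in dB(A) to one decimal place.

L_eq = 10·log₁₀[(1/T)·Σ tᵢ·10^(Lᵢ/10)] with T = 70 min.
Σ tᵢ·10^(Lᵢ/10) = 20·10^(79/10) + 15·10^(67/10) + 30·10^(62/10) + 5·10^(89/10) = 5.683e+09.
L_eq = 10·log₁₀(5.683e+09/70) = 79.09 dB(A).

79.1 dB(A)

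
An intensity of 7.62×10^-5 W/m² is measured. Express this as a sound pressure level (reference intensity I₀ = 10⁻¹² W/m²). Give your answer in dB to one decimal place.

I/I₀ = 7.62×10^-5/10⁻¹² = 7.62×10^7, and L = 10·log₁₀(I/I₀).
L = 10·(0.8820 + 7) = 78.82 dB.

78.8 dB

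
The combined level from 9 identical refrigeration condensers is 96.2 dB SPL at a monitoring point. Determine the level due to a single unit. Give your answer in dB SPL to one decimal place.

9 equal contributions raise the level by 10·log₁₀ 9 = 9.542 dB, so each unit alone gives 96.2 − 9.542.

86.7 dB SPL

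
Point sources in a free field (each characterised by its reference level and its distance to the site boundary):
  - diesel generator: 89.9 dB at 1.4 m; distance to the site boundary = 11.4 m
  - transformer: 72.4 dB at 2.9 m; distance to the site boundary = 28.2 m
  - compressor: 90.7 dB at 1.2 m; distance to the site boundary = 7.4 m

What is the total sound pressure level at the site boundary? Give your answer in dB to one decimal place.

76.6 dB

First find each source's level at the receiver (point-source: −20·log₁₀(r/r_ref)), then combine on an intensity basis.
diesel generator: 89.9 − 20·log₁₀(11.4/1.4) = 89.9 − 18.22 = 71.68 dB.
transformer: 72.4 − 20·log₁₀(28.2/2.9) = 72.4 − 19.76 = 52.64 dB.
compressor: 90.7 − 20·log₁₀(7.4/1.2) = 90.7 − 15.80 = 74.90 dB.
Σ 10^(L/10) = 4.582e+07 → L_total = 10·log₁₀(4.582e+07) = 76.61 dB.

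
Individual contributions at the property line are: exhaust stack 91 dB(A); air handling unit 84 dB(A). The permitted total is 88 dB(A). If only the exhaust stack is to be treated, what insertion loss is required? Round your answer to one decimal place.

5.2 dB

Fixed contribution from the other source: Σ 10^(L/10) = 10^(84/10) = 2.512e+08 (84.00 dB(A)).
To meet 88 dB(A) overall, the treated exhaust stack may contribute at most 10^(88/10) − 2.512e+08 = 3.798e+08, i.e. 85.80 dB(A).
So the exhaust stack must be reduced from 91 to 85.80 dB(A): IL = 5.20 dB.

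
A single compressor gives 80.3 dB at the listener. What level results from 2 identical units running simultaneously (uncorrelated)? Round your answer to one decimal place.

N identical incoherent sources raise the level by 10·log₁₀ N.
L_total = 80.3 + 10·log₁₀(2) = 80.3 + 3.010 = 83.31 dB.

83.3 dB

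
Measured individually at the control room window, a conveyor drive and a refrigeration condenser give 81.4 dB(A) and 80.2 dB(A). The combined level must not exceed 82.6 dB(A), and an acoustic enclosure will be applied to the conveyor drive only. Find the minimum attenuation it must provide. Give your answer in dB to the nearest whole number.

Everything except the conveyor drive sums to 10^(80.2/10) = 1.047e+08 in linear terms, 80.20 dB(A).
The limit corresponds to 10^(82.6/10) = 1.820e+08; subtracting the fixed part leaves 7.726e+07 for the conveyor drive, i.e. 78.88 dB(A).
Required insertion loss = 81.4 − 78.88 = 2.52 dB.

3 dB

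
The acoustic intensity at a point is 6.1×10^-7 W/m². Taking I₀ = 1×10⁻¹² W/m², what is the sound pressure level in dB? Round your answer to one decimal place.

57.9 dB

Dividing by I₀ shifts the exponent by 12: I/I₀ = 6.1×10^5.
L = 10·(0.7853 + 5) = 57.85 dB.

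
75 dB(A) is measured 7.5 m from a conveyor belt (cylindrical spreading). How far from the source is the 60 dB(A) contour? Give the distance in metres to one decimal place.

For a line source L₁ − L₂ = 10·log₁₀(r₂/r₁), so r₂ = r₁·10^((L₁−L₂)/10).
r₂ = 7.5·10^((75−60)/10) = 7.5·10^(15.0/10) = 237.17 m.

237.2 m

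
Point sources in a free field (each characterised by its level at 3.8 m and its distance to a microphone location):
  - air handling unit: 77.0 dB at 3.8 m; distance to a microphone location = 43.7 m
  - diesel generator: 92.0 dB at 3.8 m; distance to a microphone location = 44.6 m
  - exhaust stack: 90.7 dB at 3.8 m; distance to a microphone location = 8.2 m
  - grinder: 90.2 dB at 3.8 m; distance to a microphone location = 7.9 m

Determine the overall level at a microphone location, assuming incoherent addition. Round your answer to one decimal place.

Propagate each source to the receiver with L = L_ref − 20·log₁₀(r/r_ref), then add intensities.
air handling unit: 77.0 − 20·log₁₀(43.7/3.8) = 77.0 − 21.21 = 55.79 dB.
diesel generator: 92.0 − 20·log₁₀(44.6/3.8) = 92.0 − 21.39 = 70.61 dB.
exhaust stack: 90.7 − 20·log₁₀(8.2/3.8) = 90.7 − 6.68 = 84.02 dB.
grinder: 90.2 − 20·log₁₀(7.9/3.8) = 90.2 − 6.36 = 83.84 dB.
Σ 10^(L/10) = 5.065e+08 → L_total = 10·log₁₀(5.065e+08) = 87.05 dB.

87.0 dB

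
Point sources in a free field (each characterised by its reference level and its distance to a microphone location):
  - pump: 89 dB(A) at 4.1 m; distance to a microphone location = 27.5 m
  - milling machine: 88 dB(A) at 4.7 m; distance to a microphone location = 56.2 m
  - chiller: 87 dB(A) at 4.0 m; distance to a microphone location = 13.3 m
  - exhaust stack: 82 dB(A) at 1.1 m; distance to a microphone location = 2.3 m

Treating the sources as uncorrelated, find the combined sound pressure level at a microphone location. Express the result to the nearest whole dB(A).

80 dB(A)

Propagate each source to the receiver with L = L_ref − 20·log₁₀(r/r_ref), then add intensities.
pump: 89 − 20·log₁₀(27.5/4.1) = 89 − 16.53 = 72.47 dB(A).
milling machine: 88 − 20·log₁₀(56.2/4.7) = 88 − 21.55 = 66.45 dB(A).
chiller: 87 − 20·log₁₀(13.3/4.0) = 87 − 10.44 = 76.56 dB(A).
exhaust stack: 82 − 20·log₁₀(2.3/1.1) = 82 − 6.41 = 75.59 dB(A).
Σ 10^(L/10) = 1.037e+08 → L_total = 10·log₁₀(1.037e+08) = 80.16 dB(A).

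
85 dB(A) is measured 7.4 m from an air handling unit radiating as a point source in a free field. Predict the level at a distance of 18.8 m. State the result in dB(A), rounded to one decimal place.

Spherical spreading from a point source gives a 20·log₁₀(r₂/r₁) drop.
L₂ = 85 − 20·log₁₀(18.8/7.4) = 85 − 8.099 = 76.90 dB(A).

76.9 dB(A)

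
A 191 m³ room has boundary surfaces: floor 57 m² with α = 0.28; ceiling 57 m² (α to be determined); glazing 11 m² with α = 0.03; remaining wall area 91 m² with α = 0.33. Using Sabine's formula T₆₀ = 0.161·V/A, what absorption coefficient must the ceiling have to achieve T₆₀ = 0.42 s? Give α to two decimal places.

Required total absorption A = 0.161·191/0.42 = 73.22 m².
Absorption from the other surfaces = 57·0.28 + 11·0.03 + 91·0.33 = 46.32 m², so the ceiling must supply 26.90 m² over 57 m².
α = 26.90/57 = 0.472.

0.47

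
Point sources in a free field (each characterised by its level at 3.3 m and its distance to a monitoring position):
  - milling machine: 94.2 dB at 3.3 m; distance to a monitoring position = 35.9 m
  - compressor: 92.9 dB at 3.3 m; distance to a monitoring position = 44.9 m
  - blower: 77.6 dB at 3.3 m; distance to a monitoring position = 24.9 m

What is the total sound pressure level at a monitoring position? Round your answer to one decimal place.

Apply inverse-square spreading to bring every level to the receiver, then sum 10^(L/10).
milling machine: 94.2 − 20·log₁₀(35.9/3.3) = 94.2 − 20.73 = 73.47 dB.
compressor: 92.9 − 20·log₁₀(44.9/3.3) = 92.9 − 22.67 = 70.23 dB.
blower: 77.6 − 20·log₁₀(24.9/3.3) = 77.6 − 17.55 = 60.05 dB.
Σ 10^(L/10) = 3.377e+07 → L_total = 10·log₁₀(3.377e+07) = 75.29 dB.

75.3 dB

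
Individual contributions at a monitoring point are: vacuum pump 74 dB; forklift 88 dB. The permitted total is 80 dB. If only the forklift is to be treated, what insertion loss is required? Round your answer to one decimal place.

The untreated sources together contribute 10^(74/10) = 2.512e+07, i.e. 74.00 dB.
The limit corresponds to 10^(80/10) = 1.000e+08; subtracting the fixed part leaves 7.488e+07 for the forklift, i.e. 78.74 dB.
Required insertion loss = 88 − 78.74 = 9.26 dB.

9.3 dB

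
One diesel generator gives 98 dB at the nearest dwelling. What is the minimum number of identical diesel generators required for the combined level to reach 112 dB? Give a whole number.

Need L₁ + 10·log₁₀ N ≥ 112, i.e. log₁₀ N ≥ 1.40.
N ≥ 10^(14.0/10) = 25.119, so N = 26.

26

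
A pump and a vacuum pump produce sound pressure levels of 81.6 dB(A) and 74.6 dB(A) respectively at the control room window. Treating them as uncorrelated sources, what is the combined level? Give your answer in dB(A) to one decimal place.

For uncorrelated sources the intensities add, so convert each level to linear form, sum, and take 10·log₁₀ of the total.
Σ 10^(L/10) = 10^(81.6/10) + 10^(74.6/10) = 1.734e+08.
L_total = 10·log₁₀(1.734e+08) = 82.39 dB(A).

82.4 dB(A)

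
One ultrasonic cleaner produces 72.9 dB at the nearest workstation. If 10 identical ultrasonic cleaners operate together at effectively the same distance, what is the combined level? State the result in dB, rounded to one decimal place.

N identical incoherent sources raise the level by 10·log₁₀ N.
L_total = 72.9 + 10·log₁₀(10) = 72.9 + 10.000 = 82.90 dB.

82.9 dB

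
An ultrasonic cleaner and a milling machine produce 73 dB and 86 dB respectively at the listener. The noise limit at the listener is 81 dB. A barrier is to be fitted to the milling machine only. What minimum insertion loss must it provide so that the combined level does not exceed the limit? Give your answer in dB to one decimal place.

5.7 dB

Everything except the milling machine sums to 10^(73/10) = 1.995e+07 in linear terms, 73.00 dB.
To meet 81 dB overall, the treated milling machine may contribute at most 10^(81/10) − 1.995e+07 = 1.059e+08, i.e. 80.25 dB.
Required insertion loss = 86 − 80.25 = 5.75 dB.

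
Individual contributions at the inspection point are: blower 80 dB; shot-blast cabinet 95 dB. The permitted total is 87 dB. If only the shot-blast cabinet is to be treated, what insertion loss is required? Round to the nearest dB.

9 dB

Everything except the shot-blast cabinet sums to 10^(80/10) = 1.000e+08 in linear terms, 80.00 dB.
To meet 87 dB overall, the treated shot-blast cabinet may contribute at most 10^(87/10) − 1.000e+08 = 4.012e+08, i.e. 86.03 dB.
So the shot-blast cabinet must be reduced from 95 to 86.03 dB: IL = 8.97 dB.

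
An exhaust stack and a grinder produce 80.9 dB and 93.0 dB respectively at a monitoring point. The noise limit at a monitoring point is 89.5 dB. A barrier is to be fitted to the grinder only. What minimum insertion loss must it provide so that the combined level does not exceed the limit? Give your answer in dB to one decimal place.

4.1 dB

Everything except the grinder sums to 10^(80.9/10) = 1.230e+08 in linear terms, 80.90 dB.
The limit corresponds to 10^(89.5/10) = 8.913e+08; subtracting the fixed part leaves 7.682e+08 for the grinder, i.e. 88.85 dB.
So the grinder must be reduced from 93.0 to 88.85 dB: IL = 4.15 dB.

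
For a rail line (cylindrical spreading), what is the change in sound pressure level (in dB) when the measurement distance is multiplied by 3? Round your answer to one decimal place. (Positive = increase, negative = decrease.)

-4.8 dB

A line source loses 3 dB per doubling of distance; generally ΔL = −10·log₁₀(r₂/r₁).
ΔL = −10·log₁₀(3) = -4.77 dB.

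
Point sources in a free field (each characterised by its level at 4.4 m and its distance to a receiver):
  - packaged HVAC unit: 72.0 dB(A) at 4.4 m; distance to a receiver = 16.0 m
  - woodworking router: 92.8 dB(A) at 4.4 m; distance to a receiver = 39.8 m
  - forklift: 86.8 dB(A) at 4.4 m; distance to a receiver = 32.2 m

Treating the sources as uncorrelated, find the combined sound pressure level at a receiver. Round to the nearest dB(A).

Apply inverse-square spreading to bring every level to the receiver, then sum 10^(L/10).
packaged HVAC unit: 72.0 − 20·log₁₀(16.0/4.4) = 72.0 − 11.21 = 60.79 dB(A).
woodworking router: 92.8 − 20·log₁₀(39.8/4.4) = 92.8 − 19.13 = 73.67 dB(A).
forklift: 86.8 − 20·log₁₀(32.2/4.4) = 86.8 − 17.29 = 69.51 dB(A).
Σ 10^(L/10) = 3.342e+07 → L_total = 10·log₁₀(3.342e+07) = 75.24 dB(A).

75 dB(A)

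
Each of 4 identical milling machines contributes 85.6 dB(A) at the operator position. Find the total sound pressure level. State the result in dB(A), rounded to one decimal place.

91.6 dB(A)

L_total = L₁ + 10·log₁₀ N for N identical incoherent sources.
L_total = 85.6 + 10·log₁₀(4) = 85.6 + 6.021 = 91.62 dB(A).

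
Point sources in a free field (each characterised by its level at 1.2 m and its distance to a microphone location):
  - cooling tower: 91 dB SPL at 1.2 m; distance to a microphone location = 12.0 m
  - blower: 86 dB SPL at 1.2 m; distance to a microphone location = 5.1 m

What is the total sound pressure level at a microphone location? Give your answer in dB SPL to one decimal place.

75.4 dB SPL

First find each source's level at the receiver (point-source: −20·log₁₀(r/r_ref)), then combine on an intensity basis.
cooling tower: 91 − 20·log₁₀(12.0/1.2) = 91 − 20.00 = 71.00 dB SPL.
blower: 86 − 20·log₁₀(5.1/1.2) = 86 − 12.57 = 73.43 dB SPL.
Σ 10^(L/10) = 3.463e+07 → L_total = 10·log₁₀(3.463e+07) = 75.39 dB SPL.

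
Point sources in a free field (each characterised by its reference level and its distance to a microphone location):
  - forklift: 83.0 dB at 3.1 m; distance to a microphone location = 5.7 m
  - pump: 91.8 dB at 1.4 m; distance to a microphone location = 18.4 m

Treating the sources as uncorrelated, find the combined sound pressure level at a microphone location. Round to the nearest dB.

78 dB

First find each source's level at the receiver (point-source: −20·log₁₀(r/r_ref)), then combine on an intensity basis.
forklift: 83.0 − 20·log₁₀(5.7/3.1) = 83.0 − 5.29 = 77.71 dB.
pump: 91.8 − 20·log₁₀(18.4/1.4) = 91.8 − 22.37 = 69.43 dB.
Σ 10^(L/10) = 6.778e+07 → L_total = 10·log₁₀(6.778e+07) = 78.31 dB.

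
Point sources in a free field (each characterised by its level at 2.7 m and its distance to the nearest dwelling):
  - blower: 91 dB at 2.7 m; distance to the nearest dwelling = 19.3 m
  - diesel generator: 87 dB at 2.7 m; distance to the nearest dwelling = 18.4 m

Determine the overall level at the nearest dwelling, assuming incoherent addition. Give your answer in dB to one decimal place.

First find each source's level at the receiver (point-source: −20·log₁₀(r/r_ref)), then combine on an intensity basis.
blower: 91 − 20·log₁₀(19.3/2.7) = 91 − 17.08 = 73.92 dB.
diesel generator: 87 − 20·log₁₀(18.4/2.7) = 87 − 16.67 = 70.33 dB.
Σ 10^(L/10) = 3.543e+07 → L_total = 10·log₁₀(3.543e+07) = 75.49 dB.

75.5 dB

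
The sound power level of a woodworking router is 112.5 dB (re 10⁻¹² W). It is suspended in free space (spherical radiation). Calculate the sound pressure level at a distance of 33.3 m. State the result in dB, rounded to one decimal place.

71.1 dB

L_p = L_w − 10·log₁₀(4π·r²) with r = 33.3 m.
4π·r² = 1.393e+04 m², 10·log₁₀ of that is 41.441 dB.
L_p = 112.5 − 41.441 = 71.06 dB.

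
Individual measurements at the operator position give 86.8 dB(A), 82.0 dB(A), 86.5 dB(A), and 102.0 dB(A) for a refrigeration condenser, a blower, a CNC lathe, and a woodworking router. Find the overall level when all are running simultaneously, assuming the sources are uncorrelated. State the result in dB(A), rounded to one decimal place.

102.3 dB(A)

Incoherent sources combine by intensity addition: L_total = 10·log₁₀(Σ 10^(L_i/10)).
Σ 10^(L/10) = 10^(86.8/10) + 10^(82.0/10) + 10^(86.5/10) + 10^(102.0/10) = 1.693e+10.
L_total = 10·log₁₀(1.693e+10) = 102.29 dB(A).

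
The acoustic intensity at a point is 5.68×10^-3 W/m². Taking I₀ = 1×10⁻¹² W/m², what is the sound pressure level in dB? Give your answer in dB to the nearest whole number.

I/I₀ = 5.68×10^-3/10⁻¹² = 5.68×10^9, and L = 10·log₁₀(I/I₀).
L = 10·(0.7543 + 9) = 97.54 dB.

98 dB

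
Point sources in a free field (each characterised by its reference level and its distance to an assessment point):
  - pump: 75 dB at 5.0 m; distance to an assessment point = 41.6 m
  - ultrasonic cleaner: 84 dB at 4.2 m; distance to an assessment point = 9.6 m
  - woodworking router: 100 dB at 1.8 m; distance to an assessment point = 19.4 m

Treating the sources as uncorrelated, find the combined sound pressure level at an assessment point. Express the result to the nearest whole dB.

Propagate each source to the receiver with L = L_ref − 20·log₁₀(r/r_ref), then add intensities.
pump: 75 − 20·log₁₀(41.6/5.0) = 75 − 18.40 = 56.60 dB.
ultrasonic cleaner: 84 − 20·log₁₀(9.6/4.2) = 84 − 7.18 = 76.82 dB.
woodworking router: 100 − 20·log₁₀(19.4/1.8) = 100 − 20.65 = 79.35 dB.
Σ 10^(L/10) = 1.346e+08 → L_total = 10·log₁₀(1.346e+08) = 81.29 dB.

81 dB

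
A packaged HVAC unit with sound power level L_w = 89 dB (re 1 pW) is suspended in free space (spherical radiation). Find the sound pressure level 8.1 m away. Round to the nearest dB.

The power spreads over a sphere of area 4π·r², so L_p = L_w − 10·log₁₀(4π·r²).
4π·r² = 824.5 m², 10·log₁₀ of that is 29.162 dB.
L_p = 89 − 29.162 = 59.84 dB.

60 dB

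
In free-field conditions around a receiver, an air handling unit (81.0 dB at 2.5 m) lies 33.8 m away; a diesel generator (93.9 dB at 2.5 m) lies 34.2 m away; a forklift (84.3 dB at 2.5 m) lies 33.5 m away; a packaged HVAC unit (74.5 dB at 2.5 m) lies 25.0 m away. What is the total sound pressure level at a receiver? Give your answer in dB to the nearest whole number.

Apply inverse-square spreading to bring every level to the receiver, then sum 10^(L/10).
air handling unit: 81.0 − 20·log₁₀(33.8/2.5) = 81.0 − 22.62 = 58.38 dB.
diesel generator: 93.9 − 20·log₁₀(34.2/2.5) = 93.9 − 22.72 = 71.18 dB.
forklift: 84.3 − 20·log₁₀(33.5/2.5) = 84.3 − 22.54 = 61.76 dB.
packaged HVAC unit: 74.5 − 20·log₁₀(25.0/2.5) = 74.5 − 20.00 = 54.50 dB.
Σ 10^(L/10) = 1.559e+07 → L_total = 10·log₁₀(1.559e+07) = 71.93 dB.

72 dB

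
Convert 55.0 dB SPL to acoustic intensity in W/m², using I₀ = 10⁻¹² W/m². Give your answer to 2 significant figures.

3.2e-07 W/m²

L = 10·log₁₀(I/I₀) ⇒ I = I₀·10^(L/10) = 10⁻¹² × 10^5.50.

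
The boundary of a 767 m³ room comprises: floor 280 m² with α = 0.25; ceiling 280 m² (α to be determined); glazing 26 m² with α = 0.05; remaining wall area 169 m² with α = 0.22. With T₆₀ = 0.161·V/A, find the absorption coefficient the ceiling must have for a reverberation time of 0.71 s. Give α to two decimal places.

A = 0.161·V/T₆₀ = 0.161·767/0.71 = 173.93 m² sabins.
Absorption from the other surfaces = 280·0.25 + 26·0.05 + 169·0.22 = 108.48 m², so the ceiling must supply 65.45 m² over 280 m².
α = 65.45/280 = 0.234.

0.23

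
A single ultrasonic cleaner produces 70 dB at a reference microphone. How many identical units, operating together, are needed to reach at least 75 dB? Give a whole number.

4

Need L₁ + 10·log₁₀ N ≥ 75, i.e. log₁₀ N ≥ 0.50.
N ≥ 10^(5.0/10) = 3.162, so N = 4.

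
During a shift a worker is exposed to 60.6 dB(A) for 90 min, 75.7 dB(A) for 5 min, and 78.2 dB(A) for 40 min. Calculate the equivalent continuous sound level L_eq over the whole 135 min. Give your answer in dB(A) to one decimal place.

73.4 dB(A)

Weight each interval's intensity by its duration and average over T = 135 min:
Σ tᵢ·10^(Lᵢ/10) = 90·10^(60.6/10) + 5·10^(75.7/10) + 40·10^(78.2/10) = 2.932e+09.
L_eq = 10·log₁₀(2.932e+09/135) = 73.37 dB(A).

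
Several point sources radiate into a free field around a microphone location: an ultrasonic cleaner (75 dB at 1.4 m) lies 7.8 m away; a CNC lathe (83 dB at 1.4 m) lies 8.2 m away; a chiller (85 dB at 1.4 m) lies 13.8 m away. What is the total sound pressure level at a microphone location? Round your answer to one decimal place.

70.0 dB

First find each source's level at the receiver (point-source: −20·log₁₀(r/r_ref)), then combine on an intensity basis.
ultrasonic cleaner: 75 − 20·log₁₀(7.8/1.4) = 75 − 14.92 = 60.08 dB.
CNC lathe: 83 − 20·log₁₀(8.2/1.4) = 83 − 15.35 = 67.65 dB.
chiller: 85 − 20·log₁₀(13.8/1.4) = 85 − 19.88 = 65.12 dB.
Σ 10^(L/10) = 1.009e+07 → L_total = 10·log₁₀(1.009e+07) = 70.04 dB.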